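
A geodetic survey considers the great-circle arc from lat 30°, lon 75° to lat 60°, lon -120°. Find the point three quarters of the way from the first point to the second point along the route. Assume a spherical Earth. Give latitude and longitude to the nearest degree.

Write both endpoints as unit vectors p₁, p₂ with components (cos φ cos λ, cos φ sin λ, sin φ).
The central angle between the endpoints is δ = arccos(p₁·p₂) ≈ 1.556 rad (89.2°).
Interpolate at f = 3/4 with slerp weights a = sin((1−f)δ)/sin δ ≈ 0.379, b = sin(fδ)/sin δ ≈ 0.920.
p = a·p₁ + b·p₂ ≈ (-0.145, -0.081, 0.986); φ = arcsin(p_z) ≈ 80.45°, λ = atan2(p_y, p_x) ≈ -150.81°.

≈ lat 80°, lon -151°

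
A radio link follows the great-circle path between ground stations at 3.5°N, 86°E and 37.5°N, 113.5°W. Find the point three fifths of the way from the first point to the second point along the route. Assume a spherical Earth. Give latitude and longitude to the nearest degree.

≈ 67°N, 161°E

The haversine formula gives a central angle δ ≈ 2.359 rad (135.2°) between the endpoints.
Interpolate at f = 3/5 with slerp weights a = sin((1−f)δ)/sin δ ≈ 1.149, b = sin(fδ)/sin δ ≈ 1.402.
p = a·p₁ + b·p₂ ≈ (-0.363, 0.124, 0.923); φ = arcsin(p_z) ≈ 67.42°, λ = atan2(p_y, p_x) ≈ 161.15°.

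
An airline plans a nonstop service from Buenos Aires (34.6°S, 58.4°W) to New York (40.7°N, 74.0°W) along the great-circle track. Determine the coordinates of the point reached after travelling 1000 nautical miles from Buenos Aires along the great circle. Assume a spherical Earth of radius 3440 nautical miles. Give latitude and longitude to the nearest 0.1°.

≈ (18.3°S, 62.0°W)

The haversine formula gives a central angle δ ≈ 1.338 rad (76.7°) between the endpoints. The total great-circle distance is δ·R ≈ 1.338 × 3440 ≈ 4602 nmi, so the target fraction is f = 1000/4602 ≈ 0.217.
Interpolate at f ≈ 0.217 with slerp weights a = sin((1−f)δ)/sin δ ≈ 0.890, b = sin(fδ)/sin δ ≈ 0.295.
p = a·p₁ + b·p₂ ≈ (0.445, -0.839, -0.313); φ = arcsin(p_z) ≈ -18.26°, λ = atan2(p_y, p_x) ≈ -62.03°.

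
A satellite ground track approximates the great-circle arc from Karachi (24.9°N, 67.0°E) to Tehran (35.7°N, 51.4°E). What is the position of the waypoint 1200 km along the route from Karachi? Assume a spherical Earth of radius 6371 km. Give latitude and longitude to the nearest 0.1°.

≈ 31.9°N, 57.6°E

Convert each endpoint to a unit vector on the sphere (x = cos φ cos λ, y = cos φ sin λ, z = sin φ).
The central angle between the endpoints is δ = arccos(p₁·p₂) ≈ 0.301 rad (17.2°). The total great-circle distance is δ·R ≈ 0.301 × 6371 ≈ 1915 km, so the target fraction is f = 1200/1915 ≈ 0.627.
Interpolate at f ≈ 0.627 with slerp weights a = sin((1−f)δ)/sin δ ≈ 0.378, b = sin(fδ)/sin δ ≈ 0.632.
p = a·p₁ + b·p₂ ≈ (0.454, 0.717, 0.528); φ = arcsin(p_z) ≈ 31.89°, λ = atan2(p_y, p_x) ≈ 57.64°.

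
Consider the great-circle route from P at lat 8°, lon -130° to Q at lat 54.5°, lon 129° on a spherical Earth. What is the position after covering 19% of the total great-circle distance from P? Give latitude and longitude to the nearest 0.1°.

≈ lat 21.8°, lon -140.4°

From cos δ = sin φ₁ sin φ₂ + cos φ₁ cos φ₂ cos Δλ, the central angle is δ ≈ 1.567 rad (89.8°).
Interpolate at f = 0.19 with slerp weights a = sin((1−f)δ)/sin δ ≈ 0.955, b = sin(fδ)/sin δ ≈ 0.293.
p = a·p₁ + b·p₂ ≈ (-0.715, -0.592, 0.372); φ = arcsin(p_z) ≈ 21.82°, λ = atan2(p_y, p_x) ≈ -140.38°.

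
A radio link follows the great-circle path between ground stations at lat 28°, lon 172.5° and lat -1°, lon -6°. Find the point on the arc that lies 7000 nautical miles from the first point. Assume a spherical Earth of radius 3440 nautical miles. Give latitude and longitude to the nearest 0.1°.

≈ lat 35.3°, lon -3.9°

Convert each endpoint to a unit vector on the sphere (x = cos φ cos λ, y = cos φ sin λ, z = sin φ).
The central angle between the endpoints is δ = arccos(p₁·p₂) ≈ 2.670 rad (153.0°). The total great-circle distance is δ·R ≈ 2.670 × 3440 ≈ 9184 nmi, so the target fraction is f = 7000/9184 ≈ 0.762.
Interpolate at f ≈ 0.762 with slerp weights a = sin((1−f)δ)/sin δ ≈ 1.305, b = sin(fδ)/sin δ ≈ 1.967.
p = a·p₁ + b·p₂ ≈ (0.814, -0.055, 0.578); φ = arcsin(p_z) ≈ 35.32°, λ = atan2(p_y, p_x) ≈ -3.88°.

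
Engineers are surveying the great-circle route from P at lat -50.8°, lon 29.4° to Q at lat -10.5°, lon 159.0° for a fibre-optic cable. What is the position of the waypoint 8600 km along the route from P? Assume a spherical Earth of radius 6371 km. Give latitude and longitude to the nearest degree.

≈ lat -34°, lon 143°

Convert each endpoint to a unit vector on the sphere (x = cos φ cos λ, y = cos φ sin λ, z = sin φ).
The central angle between the endpoints is δ = arccos(p₁·p₂) ≈ 1.829 rad (104.8°). The total great-circle distance is δ·R ≈ 1.829 × 6371 ≈ 11650 km, so the target fraction is f = 8600/11650 ≈ 0.738.
Interpolate at f ≈ 0.738 with slerp weights a = sin((1−f)δ)/sin δ ≈ 0.476, b = sin(fδ)/sin δ ≈ 1.009.
p = a·p₁ + b·p₂ ≈ (-0.664, 0.503, -0.553); φ = arcsin(p_z) ≈ -33.57°, λ = atan2(p_y, p_x) ≈ 142.83°.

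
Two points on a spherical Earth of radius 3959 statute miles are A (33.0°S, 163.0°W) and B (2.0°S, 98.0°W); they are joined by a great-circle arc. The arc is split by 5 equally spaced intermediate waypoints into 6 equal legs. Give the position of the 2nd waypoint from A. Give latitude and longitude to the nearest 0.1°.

≈ (25.6°S, 138.3°W)

The haversine formula gives a central angle δ ≈ 1.188 rad (68.1°) between the endpoints.
Interpolate at f = 2/6 with slerp weights a = sin((1−f)δ)/sin δ ≈ 0.767, b = sin(fδ)/sin δ ≈ 0.416.
p = a·p₁ + b·p₂ ≈ (-0.673, -0.600, -0.432); φ = arcsin(p_z) ≈ -25.62°, λ = atan2(p_y, p_x) ≈ -138.31°.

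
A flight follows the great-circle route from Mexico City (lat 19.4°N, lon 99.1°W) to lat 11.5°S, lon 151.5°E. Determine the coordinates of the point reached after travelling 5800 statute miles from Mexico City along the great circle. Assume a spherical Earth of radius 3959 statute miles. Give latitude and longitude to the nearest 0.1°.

The haversine formula gives a central angle δ ≈ 1.953 rad (111.9°) between the endpoints. The total great-circle distance is δ·R ≈ 1.953 × 3959 ≈ 7733 mi, so the target fraction is f = 5800/7733 ≈ 0.750.
Interpolate at f ≈ 0.750 with slerp weights a = sin((1−f)δ)/sin δ ≈ 0.506, b = sin(fδ)/sin δ ≈ 1.072.
p = a·p₁ + b·p₂ ≈ (-0.998, 0.030, -0.046); φ = arcsin(p_z) ≈ -2.62°, λ = atan2(p_y, p_x) ≈ 178.26°.

≈ lat 2.6°S, lon 178.3°E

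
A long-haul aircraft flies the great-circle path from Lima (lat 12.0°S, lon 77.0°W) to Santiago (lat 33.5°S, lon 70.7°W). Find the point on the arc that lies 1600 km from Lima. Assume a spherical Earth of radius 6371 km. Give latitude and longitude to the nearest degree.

≈ lat 26°S, lon 73°W

Write both endpoints as unit vectors p₁, p₂ with components (cos φ cos λ, cos φ sin λ, sin φ).
The central angle between the endpoints is δ = arccos(p₁·p₂) ≈ 0.388 rad (22.3°). The total great-circle distance is δ·R ≈ 0.388 × 6371 ≈ 2475 km, so the target fraction is f = 1600/2475 ≈ 0.646.
Interpolate at f ≈ 0.646 with slerp weights a = sin((1−f)δ)/sin δ ≈ 0.361, b = sin(fδ)/sin δ ≈ 0.656.
p = a·p₁ + b·p₂ ≈ (0.260, -0.861, -0.437); φ = arcsin(p_z) ≈ -25.93°, λ = atan2(p_y, p_x) ≈ -73.17°.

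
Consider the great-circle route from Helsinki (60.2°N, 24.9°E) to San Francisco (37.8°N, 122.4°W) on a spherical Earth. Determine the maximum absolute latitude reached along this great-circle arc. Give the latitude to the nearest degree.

The great circle lies in the plane with unit normal n̂ = (p₁ × p₂)/|p₁ × p₂|.
Here n̂_z ≈ -0.217; the vertex latitude is φ_max = arccos|n̂_z| ≈ 77.5°.

≈ 77°N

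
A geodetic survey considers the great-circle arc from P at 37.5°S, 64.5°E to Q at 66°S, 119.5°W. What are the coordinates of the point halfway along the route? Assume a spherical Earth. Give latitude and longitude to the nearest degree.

From cos δ = sin φ₁ sin φ₂ + cos φ₁ cos φ₂ cos Δλ, the central angle is δ ≈ 1.334 rad (76.5°).
Interpolate at f = 1/2 with slerp weights a = sin((1−f)δ)/sin δ ≈ 0.636, b = sin(fδ)/sin δ ≈ 0.636.
p = a·p₁ + b·p₂ ≈ (0.090, 0.230, -0.969); φ = arcsin(p_z) ≈ -75.68°, λ = atan2(p_y, p_x) ≈ 68.69°.

≈ 76°S, 69°E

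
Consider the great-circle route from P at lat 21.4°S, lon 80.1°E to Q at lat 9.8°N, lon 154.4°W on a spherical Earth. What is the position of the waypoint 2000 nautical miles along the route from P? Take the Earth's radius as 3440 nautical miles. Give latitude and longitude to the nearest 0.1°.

Convert each endpoint to a unit vector on the sphere (x = cos φ cos λ, y = cos φ sin λ, z = sin φ).
The central angle between the endpoints is δ = arccos(p₁·p₂) ≈ 2.208 rad (126.5°). The total great-circle distance is δ·R ≈ 2.208 × 3440 ≈ 7595 nmi, so the target fraction is f = 2000/7595 ≈ 0.263.
Interpolate at f ≈ 0.263 with slerp weights a = sin((1−f)δ)/sin δ ≈ 1.242, b = sin(fδ)/sin δ ≈ 0.683.
p = a·p₁ + b·p₂ ≈ (-0.408, 0.848, -0.337); φ = arcsin(p_z) ≈ -19.69°, λ = atan2(p_y, p_x) ≈ 115.70°.

≈ lat 19.7°S, lon 115.7°E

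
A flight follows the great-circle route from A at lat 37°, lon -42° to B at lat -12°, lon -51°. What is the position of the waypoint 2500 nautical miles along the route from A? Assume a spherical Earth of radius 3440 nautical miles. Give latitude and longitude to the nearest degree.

The haversine formula gives a central angle δ ≈ 0.868 rad (49.7°) between the endpoints. The total great-circle distance is δ·R ≈ 0.868 × 3440 ≈ 2986 nmi, so the target fraction is f = 2500/2986 ≈ 0.837.
Interpolate at f ≈ 0.837 with slerp weights a = sin((1−f)δ)/sin δ ≈ 0.184, b = sin(fδ)/sin δ ≈ 0.871.
p = a·p₁ + b·p₂ ≈ (0.646, -0.761, -0.070); φ = arcsin(p_z) ≈ -4.02°, λ = atan2(p_y, p_x) ≈ -49.68°.

≈ lat -4°, lon -50°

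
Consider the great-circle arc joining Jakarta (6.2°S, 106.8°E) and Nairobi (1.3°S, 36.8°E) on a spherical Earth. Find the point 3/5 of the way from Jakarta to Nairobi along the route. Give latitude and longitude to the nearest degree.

≈ 4°S, 65°E

From cos δ = sin φ₁ sin φ₂ + cos φ₁ cos φ₂ cos Δλ, the central angle is δ ≈ 1.221 rad (70.0°).
Interpolate at f = 3/5 with slerp weights a = sin((1−f)δ)/sin δ ≈ 0.500, b = sin(fδ)/sin δ ≈ 0.712.
p = a·p₁ + b·p₂ ≈ (0.426, 0.902, -0.070); φ = arcsin(p_z) ≈ -4.02°, λ = atan2(p_y, p_x) ≈ 64.69°.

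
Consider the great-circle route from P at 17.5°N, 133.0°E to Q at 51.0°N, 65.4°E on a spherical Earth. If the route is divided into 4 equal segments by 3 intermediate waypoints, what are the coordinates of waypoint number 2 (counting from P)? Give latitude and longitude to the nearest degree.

≈ 39°N, 107°E

Convert each endpoint to a unit vector on the sphere (x = cos φ cos λ, y = cos φ sin λ, z = sin φ).
The central angle between the endpoints is δ = arccos(p₁·p₂) ≈ 1.090 rad (62.5°).
Interpolate at f = 2/4 with slerp weights a = sin((1−f)δ)/sin δ ≈ 0.585, b = sin(fδ)/sin δ ≈ 0.585.
p = a·p₁ + b·p₂ ≈ (-0.227, 0.742, 0.630); φ = arcsin(p_z) ≈ 39.07°, λ = atan2(p_y, p_x) ≈ 107.01°.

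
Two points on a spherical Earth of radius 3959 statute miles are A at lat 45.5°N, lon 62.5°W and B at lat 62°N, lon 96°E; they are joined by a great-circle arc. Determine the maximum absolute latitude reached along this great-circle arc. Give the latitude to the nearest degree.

≈ 83°N

The great circle lies in the plane with unit normal n̂ = (p₁ × p₂)/|p₁ × p₂|.
Here n̂_z ≈ +0.127; the vertex latitude is φ_max = arccos|n̂_z| ≈ 82.7°.
Check via Clairaut: cos φ_max = |cos φ₁| · sin C = cos(45.5°)·sin(10.5°) ≈ 0.127, again giving ≈ 82.7°.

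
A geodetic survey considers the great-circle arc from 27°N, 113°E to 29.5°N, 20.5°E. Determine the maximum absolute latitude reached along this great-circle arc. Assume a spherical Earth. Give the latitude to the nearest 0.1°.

≈ 37.9°N

The great circle lies in the plane with unit normal n̂ = (p₁ × p₂)/|p₁ × p₂|.
Here n̂_z ≈ -0.789; the vertex latitude is φ_max = arccos|n̂_z| ≈ 37.9°.
Check via Clairaut: cos φ_max = |cos φ₁| · sin C = cos(27.0°)·sin(62.3°) ≈ 0.789, again giving ≈ 37.9°.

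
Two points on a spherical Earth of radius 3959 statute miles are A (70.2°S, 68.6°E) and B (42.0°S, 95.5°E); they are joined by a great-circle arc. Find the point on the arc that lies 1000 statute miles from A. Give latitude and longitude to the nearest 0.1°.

≈ (57.8°S, 86.3°E)

The haversine formula gives a central angle δ ≈ 0.547 rad (31.3°) between the endpoints. The total great-circle distance is δ·R ≈ 0.547 × 3959 ≈ 2166 mi, so the target fraction is f = 1000/2166 ≈ 0.462.
Interpolate at f ≈ 0.462 with slerp weights a = sin((1−f)δ)/sin δ ≈ 0.558, b = sin(fδ)/sin δ ≈ 0.480.
p = a·p₁ + b·p₂ ≈ (0.035, 0.531, -0.846); φ = arcsin(p_z) ≈ -57.83°, λ = atan2(p_y, p_x) ≈ 86.26°.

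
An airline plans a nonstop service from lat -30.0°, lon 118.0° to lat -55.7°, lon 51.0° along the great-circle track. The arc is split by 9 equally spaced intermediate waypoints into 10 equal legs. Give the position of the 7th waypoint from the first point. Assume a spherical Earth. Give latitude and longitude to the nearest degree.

≈ lat -53°, lon 78°

Write both endpoints as unit vectors p₁, p₂ with components (cos φ cos λ, cos φ sin λ, sin φ).
The central angle between the endpoints is δ = arccos(p₁·p₂) ≈ 0.923 rad (52.9°).
Interpolate at f = 7/10 with slerp weights a = sin((1−f)δ)/sin δ ≈ 0.343, b = sin(fδ)/sin δ ≈ 0.755.
p = a·p₁ + b·p₂ ≈ (0.128, 0.593, -0.795); φ = arcsin(p_z) ≈ -52.66°, λ = atan2(p_y, p_x) ≈ 77.78°.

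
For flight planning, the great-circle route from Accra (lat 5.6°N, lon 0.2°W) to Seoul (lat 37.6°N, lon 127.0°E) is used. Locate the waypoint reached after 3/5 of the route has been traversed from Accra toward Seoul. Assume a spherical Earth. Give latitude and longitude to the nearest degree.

≈ lat 45°N, lon 65°E

From cos δ = sin φ₁ sin φ₂ + cos φ₁ cos φ₂ cos Δλ, the central angle is δ ≈ 2.001 rad (114.7°).
Interpolate at f = 3/5 with slerp weights a = sin((1−f)δ)/sin δ ≈ 0.790, b = sin(fδ)/sin δ ≈ 1.026.
p = a·p₁ + b·p₂ ≈ (0.297, 0.646, 0.703); φ = arcsin(p_z) ≈ 44.67°, λ = atan2(p_y, p_x) ≈ 65.34°.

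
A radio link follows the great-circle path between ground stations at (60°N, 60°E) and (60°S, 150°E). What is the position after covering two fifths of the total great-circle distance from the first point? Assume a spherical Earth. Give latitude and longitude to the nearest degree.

Convert each endpoint to a unit vector on the sphere (x = cos φ cos λ, y = cos φ sin λ, z = sin φ).
The central angle between the endpoints is δ = arccos(p₁·p₂) ≈ 2.419 rad (138.6°).
Interpolate at f = 2/5 with slerp weights a = sin((1−f)δ)/sin δ ≈ 1.501, b = sin(fδ)/sin δ ≈ 1.245.
p = a·p₁ + b·p₂ ≈ (-0.164, 0.961, 0.222); φ = arcsin(p_z) ≈ 12.81°, λ = atan2(p_y, p_x) ≈ 99.67°.

≈ (13°N, 100°E)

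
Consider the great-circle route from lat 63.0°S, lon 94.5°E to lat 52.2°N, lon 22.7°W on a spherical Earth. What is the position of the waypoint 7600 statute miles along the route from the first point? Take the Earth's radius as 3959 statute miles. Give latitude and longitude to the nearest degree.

From cos δ = sin φ₁ sin φ₂ + cos φ₁ cos φ₂ cos Δλ, the central angle is δ ≈ 2.552 rad (146.2°). The total great-circle distance is δ·R ≈ 2.552 × 3959 ≈ 10104 mi, so the target fraction is f = 7600/10104 ≈ 0.752.
Interpolate at f ≈ 0.752 with slerp weights a = sin((1−f)δ)/sin δ ≈ 1.063, b = sin(fδ)/sin δ ≈ 1.690.
p = a·p₁ + b·p₂ ≈ (0.918, 0.081, 0.388); φ = arcsin(p_z) ≈ 22.85°, λ = atan2(p_y, p_x) ≈ 5.07°.

≈ lat 23°N, lon 5°E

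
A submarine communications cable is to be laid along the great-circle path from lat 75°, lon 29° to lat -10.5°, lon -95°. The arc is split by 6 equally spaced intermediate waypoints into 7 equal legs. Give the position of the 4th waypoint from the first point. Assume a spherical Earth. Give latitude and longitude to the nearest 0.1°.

Write both endpoints as unit vectors p₁, p₂ with components (cos φ cos λ, cos φ sin λ, sin φ).
The central angle between the endpoints is δ = arccos(p₁·p₂) ≈ 1.895 rad (108.6°).
Interpolate at f = 4/7 with slerp weights a = sin((1−f)δ)/sin δ ≈ 0.766, b = sin(fδ)/sin δ ≈ 0.932.
p = a·p₁ + b·p₂ ≈ (0.093, -0.817, 0.570); φ = arcsin(p_z) ≈ 34.73°, λ = atan2(p_y, p_x) ≈ -83.47°.

≈ lat 34.7°, lon -83.5°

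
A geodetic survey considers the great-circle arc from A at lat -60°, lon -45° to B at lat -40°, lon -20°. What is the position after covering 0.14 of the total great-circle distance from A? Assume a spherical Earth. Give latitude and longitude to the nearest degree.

≈ lat -58°, lon -40°

Write both endpoints as unit vectors p₁, p₂ with components (cos φ cos λ, cos φ sin λ, sin φ).
The central angle between the endpoints is δ = arccos(p₁·p₂) ≈ 0.442 rad (25.3°).
Interpolate at f = 0.14 with slerp weights a = sin((1−f)δ)/sin δ ≈ 0.867, b = sin(fδ)/sin δ ≈ 0.145.
p = a·p₁ + b·p₂ ≈ (0.411, -0.345, -0.844); φ = arcsin(p_z) ≈ -57.58°, λ = atan2(p_y, p_x) ≈ -39.99°.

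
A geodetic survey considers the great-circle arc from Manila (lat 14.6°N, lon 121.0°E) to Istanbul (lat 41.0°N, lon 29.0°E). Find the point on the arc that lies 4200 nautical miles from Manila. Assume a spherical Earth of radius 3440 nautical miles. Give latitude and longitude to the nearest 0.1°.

Convert each endpoint to a unit vector on the sphere (x = cos φ cos λ, y = cos φ sin λ, z = sin φ).
The central angle between the endpoints is δ = arccos(p₁·p₂) ≈ 1.430 rad (82.0°). The total great-circle distance is δ·R ≈ 1.430 × 3440 ≈ 4921 nmi, so the target fraction is f = 4200/4921 ≈ 0.854.
Interpolate at f ≈ 0.854 with slerp weights a = sin((1−f)δ)/sin δ ≈ 0.210, b = sin(fδ)/sin δ ≈ 0.949.
p = a·p₁ + b·p₂ ≈ (0.522, 0.521, 0.675); φ = arcsin(p_z) ≈ 42.48°, λ = atan2(p_y, p_x) ≈ 44.99°.

≈ lat 42.5°N, lon 45.0°E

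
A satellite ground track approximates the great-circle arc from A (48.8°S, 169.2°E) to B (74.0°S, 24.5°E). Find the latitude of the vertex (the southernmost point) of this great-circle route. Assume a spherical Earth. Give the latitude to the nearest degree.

≈ 83°S

The great circle lies in the plane with unit normal n̂ = (p₁ × p₂)/|p₁ × p₂|.
Here n̂_z ≈ -0.128; the vertex latitude is φ_max = arccos|n̂_z| ≈ 82.6°.
Check via Clairaut: cos φ_max = |cos φ₁| · sin C = cos(48.8°)·sin(168.8°) ≈ 0.128, again giving ≈ 82.6°.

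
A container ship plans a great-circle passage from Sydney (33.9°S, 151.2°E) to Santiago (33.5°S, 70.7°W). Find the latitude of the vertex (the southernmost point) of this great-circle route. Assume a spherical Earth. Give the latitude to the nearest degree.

≈ 62°S

The great circle lies in the plane with unit normal n̂ = (p₁ × p₂)/|p₁ × p₂|.
Here n̂_z ≈ +0.472; the vertex latitude is φ_max = arccos|n̂_z| ≈ 61.8°.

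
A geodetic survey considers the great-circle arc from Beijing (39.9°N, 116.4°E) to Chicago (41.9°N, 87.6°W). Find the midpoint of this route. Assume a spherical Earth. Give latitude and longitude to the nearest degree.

≈ (76°N, 170°W)

The haversine formula gives a central angle δ ≈ 1.664 rad (95.4°) between the endpoints.
Interpolate at f = 1/2 with slerp weights a = sin((1−f)δ)/sin δ ≈ 0.743, b = sin(fδ)/sin δ ≈ 0.743.
p = a·p₁ + b·p₂ ≈ (-0.230, -0.042, 0.972); φ = arcsin(p_z) ≈ 76.47°, λ = atan2(p_y, p_x) ≈ -169.67°.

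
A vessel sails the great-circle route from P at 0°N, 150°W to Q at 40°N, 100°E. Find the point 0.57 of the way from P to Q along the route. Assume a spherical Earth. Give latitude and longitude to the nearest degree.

≈ 35°N, 158°E

Convert each endpoint to a unit vector on the sphere (x = cos φ cos λ, y = cos φ sin λ, z = sin φ).
The central angle between the endpoints is δ = arccos(p₁·p₂) ≈ 1.836 rad (105.2°).
Interpolate at f = 0.57 with slerp weights a = sin((1−f)δ)/sin δ ≈ 0.736, b = sin(fδ)/sin δ ≈ 0.897.
p = a·p₁ + b·p₂ ≈ (-0.756, 0.309, 0.577); φ = arcsin(p_z) ≈ 35.21°, λ = atan2(p_y, p_x) ≈ 157.79°.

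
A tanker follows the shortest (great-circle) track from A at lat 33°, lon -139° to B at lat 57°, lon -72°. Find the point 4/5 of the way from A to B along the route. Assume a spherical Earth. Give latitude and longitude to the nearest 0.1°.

Convert each endpoint to a unit vector on the sphere (x = cos φ cos λ, y = cos φ sin λ, z = sin φ).
The central angle between the endpoints is δ = arccos(p₁·p₂) ≈ 0.882 rad (50.6°).
Interpolate at f = 4/5 with slerp weights a = sin((1−f)δ)/sin δ ≈ 0.227, b = sin(fδ)/sin δ ≈ 0.840.
p = a·p₁ + b·p₂ ≈ (-0.003, -0.560, 0.828); φ = arcsin(p_z) ≈ 55.93°, λ = atan2(p_y, p_x) ≈ -90.26°.

≈ lat 55.9°, lon -90.3°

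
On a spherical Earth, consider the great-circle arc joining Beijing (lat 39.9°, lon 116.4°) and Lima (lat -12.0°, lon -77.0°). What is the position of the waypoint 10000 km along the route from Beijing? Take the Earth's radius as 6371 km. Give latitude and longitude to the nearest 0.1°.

≈ lat 43.3°, lon -101.7°

Write both endpoints as unit vectors p₁, p₂ with components (cos φ cos λ, cos φ sin λ, sin φ).
The central angle between the endpoints is δ = arccos(p₁·p₂) ≈ 2.613 rad (149.7°). The total great-circle distance is δ·R ≈ 2.613 × 6371 ≈ 16645 km, so the target fraction is f = 10000/16645 ≈ 0.601.
Interpolate at f ≈ 0.601 with slerp weights a = sin((1−f)δ)/sin δ ≈ 1.712, b = sin(fδ)/sin δ ≈ 1.982.
p = a·p₁ + b·p₂ ≈ (-0.148, -0.712, 0.686); φ = arcsin(p_z) ≈ 43.33°, λ = atan2(p_y, p_x) ≈ -101.73°.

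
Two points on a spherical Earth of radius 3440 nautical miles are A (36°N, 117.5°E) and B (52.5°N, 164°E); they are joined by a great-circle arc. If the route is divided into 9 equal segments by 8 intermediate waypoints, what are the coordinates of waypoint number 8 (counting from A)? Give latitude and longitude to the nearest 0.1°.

Write both endpoints as unit vectors p₁, p₂ with components (cos φ cos λ, cos φ sin λ, sin φ).
The central angle between the endpoints is δ = arccos(p₁·p₂) ≈ 0.635 rad (36.4°).
Interpolate at f = 8/9 with slerp weights a = sin((1−f)δ)/sin δ ≈ 0.119, b = sin(fδ)/sin δ ≈ 0.902.
p = a·p₁ + b·p₂ ≈ (-0.572, 0.237, 0.785); φ = arcsin(p_z) ≈ 51.75°, λ = atan2(p_y, p_x) ≈ 157.53°.

≈ (51.7°N, 157.5°E)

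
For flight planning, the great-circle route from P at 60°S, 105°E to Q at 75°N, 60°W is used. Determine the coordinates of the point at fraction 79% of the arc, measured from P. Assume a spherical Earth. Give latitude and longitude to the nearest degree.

≈ 68°N, 75°E

Write both endpoints as unit vectors p₁, p₂ with components (cos φ cos λ, cos φ sin λ, sin φ).
The central angle between the endpoints is δ = arccos(p₁·p₂) ≈ 2.863 rad (164.1°).
Interpolate at f = 0.79 with slerp weights a = sin((1−f)δ)/sin δ ≈ 2.059, b = sin(fδ)/sin δ ≈ 2.804.
p = a·p₁ + b·p₂ ≈ (0.096, 0.366, 0.926); φ = arcsin(p_z) ≈ 67.77°, λ = atan2(p_y, p_x) ≈ 75.23°.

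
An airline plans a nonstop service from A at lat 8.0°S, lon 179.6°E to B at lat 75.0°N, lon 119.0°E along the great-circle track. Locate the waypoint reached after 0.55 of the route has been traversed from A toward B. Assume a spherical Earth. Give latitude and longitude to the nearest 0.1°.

Convert each endpoint to a unit vector on the sphere (x = cos φ cos λ, y = cos φ sin λ, z = sin φ).
The central angle between the endpoints is δ = arccos(p₁·p₂) ≈ 1.579 rad (90.5°).
Interpolate at f = 0.55 with slerp weights a = sin((1−f)δ)/sin δ ≈ 0.652, b = sin(fδ)/sin δ ≈ 0.764.
p = a·p₁ + b·p₂ ≈ (-0.742, 0.177, 0.647); φ = arcsin(p_z) ≈ 40.29°, λ = atan2(p_y, p_x) ≈ 166.56°.

≈ lat 40.3°N, lon 166.6°E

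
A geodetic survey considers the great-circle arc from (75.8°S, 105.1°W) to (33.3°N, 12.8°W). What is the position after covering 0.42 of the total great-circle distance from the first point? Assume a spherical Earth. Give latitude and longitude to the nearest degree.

Write both endpoints as unit vectors p₁, p₂ with components (cos φ cos λ, cos φ sin λ, sin φ).
The central angle between the endpoints is δ = arccos(p₁·p₂) ≈ 2.142 rad (122.7°).
Interpolate at f = 0.42 with slerp weights a = sin((1−f)δ)/sin δ ≈ 1.125, b = sin(fδ)/sin δ ≈ 0.931.
p = a·p₁ + b·p₂ ≈ (0.687, -0.439, -0.580); φ = arcsin(p_z) ≈ -35.42°, λ = atan2(p_y, p_x) ≈ -32.58°.

≈ (35°S, 33°W)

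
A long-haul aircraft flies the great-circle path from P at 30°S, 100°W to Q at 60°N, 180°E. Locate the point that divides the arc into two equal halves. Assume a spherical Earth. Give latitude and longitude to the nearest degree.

Convert each endpoint to a unit vector on the sphere (x = cos φ cos λ, y = cos φ sin λ, z = sin φ).
The central angle between the endpoints is δ = arccos(p₁·p₂) ≈ 1.937 rad (111.0°).
Interpolate at f = 1/2 with slerp weights a = sin((1−f)δ)/sin δ ≈ 0.882, b = sin(fδ)/sin δ ≈ 0.882.
p = a·p₁ + b·p₂ ≈ (-0.574, -0.753, 0.323); φ = arcsin(p_z) ≈ 18.84°, λ = atan2(p_y, p_x) ≈ -127.33°.

≈ 19°N, 127°W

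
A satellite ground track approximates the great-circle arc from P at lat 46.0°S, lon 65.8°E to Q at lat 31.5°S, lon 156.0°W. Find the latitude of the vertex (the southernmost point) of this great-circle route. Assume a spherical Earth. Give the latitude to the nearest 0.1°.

The great circle lies in the plane with unit normal n̂ = (p₁ × p₂)/|p₁ × p₂|.
Here n̂_z ≈ +0.396; the vertex latitude is φ_max = arccos|n̂_z| ≈ 66.7°.
Check via Clairaut: cos φ_max = |cos φ₁| · sin C = cos(46.0°)·sin(145.3°) ≈ 0.396, again giving ≈ 66.7°.

≈ 66.7°S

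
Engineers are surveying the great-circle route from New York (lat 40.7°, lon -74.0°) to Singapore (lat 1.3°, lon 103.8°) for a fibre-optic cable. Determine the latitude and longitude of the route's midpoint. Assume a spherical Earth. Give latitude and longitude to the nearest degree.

The haversine formula gives a central angle δ ≈ 2.408 rad (138.0°) between the endpoints.
Interpolate at f = 1/2 with slerp weights a = sin((1−f)δ)/sin δ ≈ 1.394, b = sin(fδ)/sin δ ≈ 1.394.
p = a·p₁ + b·p₂ ≈ (-0.041, 0.337, 0.940); φ = arcsin(p_z) ≈ 70.13°, λ = atan2(p_y, p_x) ≈ 96.95°.

≈ lat 70°, lon 97°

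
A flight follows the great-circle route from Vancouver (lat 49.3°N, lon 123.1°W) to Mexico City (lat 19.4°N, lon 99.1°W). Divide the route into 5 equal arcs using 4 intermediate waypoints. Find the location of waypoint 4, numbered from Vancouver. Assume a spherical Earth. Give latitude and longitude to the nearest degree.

≈ lat 26°N, lon 103°W

Write both endpoints as unit vectors p₁, p₂ with components (cos φ cos λ, cos φ sin λ, sin φ).
The central angle between the endpoints is δ = arccos(p₁·p₂) ≈ 0.620 rad (35.5°).
Interpolate at f = 4/5 with slerp weights a = sin((1−f)δ)/sin δ ≈ 0.213, b = sin(fδ)/sin δ ≈ 0.819.
p = a·p₁ + b·p₂ ≈ (-0.198, -0.879, 0.433); φ = arcsin(p_z) ≈ 25.69°, λ = atan2(p_y, p_x) ≈ -102.69°.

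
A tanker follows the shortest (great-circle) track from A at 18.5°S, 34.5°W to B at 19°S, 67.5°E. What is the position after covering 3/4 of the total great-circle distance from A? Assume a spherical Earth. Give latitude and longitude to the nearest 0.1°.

≈ 25.9°S, 42.9°E

From cos δ = sin φ₁ sin φ₂ + cos φ₁ cos φ₂ cos Δλ, the central angle is δ ≈ 1.654 rad (94.8°).
Interpolate at f = 3/4 with slerp weights a = sin((1−f)δ)/sin δ ≈ 0.403, b = sin(fδ)/sin δ ≈ 0.949.
p = a·p₁ + b·p₂ ≈ (0.659, 0.613, -0.437); φ = arcsin(p_z) ≈ -25.91°, λ = atan2(p_y, p_x) ≈ 42.93°.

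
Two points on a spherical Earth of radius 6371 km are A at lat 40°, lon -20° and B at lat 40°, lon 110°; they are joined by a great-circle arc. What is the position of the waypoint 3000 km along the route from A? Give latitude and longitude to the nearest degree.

The haversine formula gives a central angle δ ≈ 1.535 rad (87.9°) between the endpoints. The total great-circle distance is δ·R ≈ 1.535 × 6371 ≈ 9778 km, so the target fraction is f = 3000/9778 ≈ 0.307.
Interpolate at f ≈ 0.307 with slerp weights a = sin((1−f)δ)/sin δ ≈ 0.875, b = sin(fδ)/sin δ ≈ 0.454.
p = a·p₁ + b·p₂ ≈ (0.511, 0.098, 0.854); φ = arcsin(p_z) ≈ 58.66°, λ = atan2(p_y, p_x) ≈ 10.81°.

≈ lat 59°, lon 11°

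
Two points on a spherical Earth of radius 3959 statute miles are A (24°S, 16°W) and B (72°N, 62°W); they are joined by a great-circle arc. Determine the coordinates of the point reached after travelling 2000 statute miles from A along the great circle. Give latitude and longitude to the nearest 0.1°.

The haversine formula gives a central angle δ ≈ 1.763 rad (101.0°) between the endpoints. The total great-circle distance is δ·R ≈ 1.763 × 3959 ≈ 6979 mi, so the target fraction is f = 2000/6979 ≈ 0.287.
Interpolate at f ≈ 0.287 with slerp weights a = sin((1−f)δ)/sin δ ≈ 0.969, b = sin(fδ)/sin δ ≈ 0.493.
p = a·p₁ + b·p₂ ≈ (0.923, -0.379, 0.075); φ = arcsin(p_z) ≈ 4.28°, λ = atan2(p_y, p_x) ≈ -22.31°.

≈ (4.3°N, 22.3°W)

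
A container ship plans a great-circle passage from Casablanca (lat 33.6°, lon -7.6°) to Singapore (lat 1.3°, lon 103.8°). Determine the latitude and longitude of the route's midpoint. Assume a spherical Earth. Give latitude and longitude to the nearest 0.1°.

≈ lat 28.9°, lon 55.7°

Write both endpoints as unit vectors p₁, p₂ with components (cos φ cos λ, cos φ sin λ, sin φ).
The central angle between the endpoints is δ = arccos(p₁·p₂) ≈ 1.866 rad (106.9°).
Interpolate at f = 1/2 with slerp weights a = sin((1−f)δ)/sin δ ≈ 0.840, b = sin(fδ)/sin δ ≈ 0.840.
p = a·p₁ + b·p₂ ≈ (0.493, 0.723, 0.484); φ = arcsin(p_z) ≈ 28.94°, λ = atan2(p_y, p_x) ≈ 55.70°.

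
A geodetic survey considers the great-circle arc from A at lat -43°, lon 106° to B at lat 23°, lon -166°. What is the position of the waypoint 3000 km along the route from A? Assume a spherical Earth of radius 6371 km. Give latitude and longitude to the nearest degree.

Convert each endpoint to a unit vector on the sphere (x = cos φ cos λ, y = cos φ sin λ, z = sin φ).
The central angle between the endpoints is δ = arccos(p₁·p₂) ≈ 1.816 rad (104.1°). The total great-circle distance is δ·R ≈ 1.816 × 6371 ≈ 11571 km, so the target fraction is f = 3000/11571 ≈ 0.259.
Interpolate at f ≈ 0.259 with slerp weights a = sin((1−f)δ)/sin δ ≈ 1.005, b = sin(fδ)/sin δ ≈ 0.468.
p = a·p₁ + b·p₂ ≈ (-0.620, 0.602, -0.503); φ = arcsin(p_z) ≈ -30.17°, λ = atan2(p_y, p_x) ≈ 135.84°.

≈ lat -30°, lon 136°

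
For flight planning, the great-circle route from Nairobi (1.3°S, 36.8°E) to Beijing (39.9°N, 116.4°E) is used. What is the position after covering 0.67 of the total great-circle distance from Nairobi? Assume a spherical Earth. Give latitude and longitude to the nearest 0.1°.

Write both endpoints as unit vectors p₁, p₂ with components (cos φ cos λ, cos φ sin λ, sin φ).
The central angle between the endpoints is δ = arccos(p₁·p₂) ≈ 1.447 rad (82.9°).
Interpolate at f = 0.67 with slerp weights a = sin((1−f)δ)/sin δ ≈ 0.463, b = sin(fδ)/sin δ ≈ 0.831.
p = a·p₁ + b·p₂ ≈ (0.087, 0.848, 0.522); φ = arcsin(p_z) ≈ 31.50°, λ = atan2(p_y, p_x) ≈ 84.13°.

≈ 31.5°N, 84.1°E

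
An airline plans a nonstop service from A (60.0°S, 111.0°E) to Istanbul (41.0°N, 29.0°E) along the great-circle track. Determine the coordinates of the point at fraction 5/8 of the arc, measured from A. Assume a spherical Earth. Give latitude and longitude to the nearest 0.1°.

From cos δ = sin φ₁ sin φ₂ + cos φ₁ cos φ₂ cos Δλ, the central angle is δ ≈ 2.113 rad (121.0°).
Interpolate at f = 5/8 with slerp weights a = sin((1−f)δ)/sin δ ≈ 0.831, b = sin(fδ)/sin δ ≈ 1.131.
p = a·p₁ + b·p₂ ≈ (0.597, 0.802, 0.022); φ = arcsin(p_z) ≈ 1.27°, λ = atan2(p_y, p_x) ≈ 53.30°.

≈ (1.3°N, 53.3°E)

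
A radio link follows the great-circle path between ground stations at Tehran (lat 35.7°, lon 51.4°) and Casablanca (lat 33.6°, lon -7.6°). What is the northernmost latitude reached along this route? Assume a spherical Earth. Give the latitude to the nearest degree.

The great circle lies in the plane with unit normal n̂ = (p₁ × p₂)/|p₁ × p₂|.
Here n̂_z ≈ -0.782; the vertex latitude is φ_max = arccos|n̂_z| ≈ 38.5°.
Check via Clairaut: cos φ_max = |cos φ₁| · sin C = cos(35.7°)·sin(74.4°) ≈ 0.782, again giving ≈ 38.5°.

≈ 39°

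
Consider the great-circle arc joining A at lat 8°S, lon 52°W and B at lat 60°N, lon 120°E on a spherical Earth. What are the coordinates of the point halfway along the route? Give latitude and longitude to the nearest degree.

Convert each endpoint to a unit vector on the sphere (x = cos φ cos λ, y = cos φ sin λ, z = sin φ).
The central angle between the endpoints is δ = arccos(p₁·p₂) ≈ 2.228 rad (127.7°).
Interpolate at f = 1/2 with slerp weights a = sin((1−f)δ)/sin δ ≈ 1.134, b = sin(fδ)/sin δ ≈ 1.134.
p = a·p₁ + b·p₂ ≈ (0.408, -0.394, 0.824); φ = arcsin(p_z) ≈ 55.48°, λ = atan2(p_y, p_x) ≈ -44.00°.

≈ lat 55°N, lon 44°W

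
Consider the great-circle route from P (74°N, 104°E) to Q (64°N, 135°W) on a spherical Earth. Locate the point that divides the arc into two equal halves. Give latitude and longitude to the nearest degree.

≈ (78°N, 174°W)

Write both endpoints as unit vectors p₁, p₂ with components (cos φ cos λ, cos φ sin λ, sin φ).
The central angle between the endpoints is δ = arccos(p₁·p₂) ≈ 0.641 rad (36.7°).
Interpolate at f = 1/2 with slerp weights a = sin((1−f)δ)/sin δ ≈ 0.527, b = sin(fδ)/sin δ ≈ 0.527.
p = a·p₁ + b·p₂ ≈ (-0.198, -0.022, 0.980); φ = arcsin(p_z) ≈ 78.48°, λ = atan2(p_y, p_x) ≈ -173.56°.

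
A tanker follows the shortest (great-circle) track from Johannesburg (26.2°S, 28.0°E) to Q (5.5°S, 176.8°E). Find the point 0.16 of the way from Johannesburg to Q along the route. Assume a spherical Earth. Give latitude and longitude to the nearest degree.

≈ (39°S, 49°E)

Write both endpoints as unit vectors p₁, p₂ with components (cos φ cos λ, cos φ sin λ, sin φ).
The central angle between the endpoints is δ = arccos(p₁·p₂) ≈ 2.377 rad (136.2°).
Interpolate at f = 0.16 with slerp weights a = sin((1−f)δ)/sin δ ≈ 1.316, b = sin(fδ)/sin δ ≈ 0.536.
p = a·p₁ + b·p₂ ≈ (0.509, 0.584, -0.632); φ = arcsin(p_z) ≈ -39.21°, λ = atan2(p_y, p_x) ≈ 48.91°.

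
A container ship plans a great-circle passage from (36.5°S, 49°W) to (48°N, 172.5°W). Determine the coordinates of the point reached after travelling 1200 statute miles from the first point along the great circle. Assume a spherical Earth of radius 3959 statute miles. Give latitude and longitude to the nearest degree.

The haversine formula gives a central angle δ ≈ 2.402 rad (137.6°) between the endpoints. The total great-circle distance is δ·R ≈ 2.402 × 3959 ≈ 9511 mi, so the target fraction is f = 1200/9511 ≈ 0.126.
Interpolate at f ≈ 0.126 with slerp weights a = sin((1−f)δ)/sin δ ≈ 1.282, b = sin(fδ)/sin δ ≈ 0.443.
p = a·p₁ + b·p₂ ≈ (0.382, -0.816, -0.433); φ = arcsin(p_z) ≈ -25.67°, λ = atan2(p_y, p_x) ≈ -64.92°.

≈ (26°S, 65°W)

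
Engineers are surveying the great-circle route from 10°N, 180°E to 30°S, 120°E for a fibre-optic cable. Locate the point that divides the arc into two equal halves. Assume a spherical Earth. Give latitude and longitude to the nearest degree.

≈ 12°S, 152°E

Convert each endpoint to a unit vector on the sphere (x = cos φ cos λ, y = cos φ sin λ, z = sin φ).
The central angle between the endpoints is δ = arccos(p₁·p₂) ≈ 1.224 rad (70.1°).
Interpolate at f = 1/2 with slerp weights a = sin((1−f)δ)/sin δ ≈ 0.611, b = sin(fδ)/sin δ ≈ 0.611.
p = a·p₁ + b·p₂ ≈ (-0.866, 0.458, -0.199); φ = arcsin(p_z) ≈ -11.50°, λ = atan2(p_y, p_x) ≈ 152.12°.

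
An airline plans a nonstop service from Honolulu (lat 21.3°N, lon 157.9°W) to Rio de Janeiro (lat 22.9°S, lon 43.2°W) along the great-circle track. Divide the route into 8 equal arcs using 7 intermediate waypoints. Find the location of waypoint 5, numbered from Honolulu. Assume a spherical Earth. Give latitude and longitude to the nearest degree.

≈ lat 8°S, lon 87°W

Write both endpoints as unit vectors p₁, p₂ with components (cos φ cos λ, cos φ sin λ, sin φ).
The central angle between the endpoints is δ = arccos(p₁·p₂) ≈ 2.094 rad (120.0°).
Interpolate at f = 5/8 with slerp weights a = sin((1−f)δ)/sin δ ≈ 0.816, b = sin(fδ)/sin δ ≈ 1.115.
p = a·p₁ + b·p₂ ≈ (0.044, -0.990, -0.137); φ = arcsin(p_z) ≈ -7.90°, λ = atan2(p_y, p_x) ≈ -87.45°.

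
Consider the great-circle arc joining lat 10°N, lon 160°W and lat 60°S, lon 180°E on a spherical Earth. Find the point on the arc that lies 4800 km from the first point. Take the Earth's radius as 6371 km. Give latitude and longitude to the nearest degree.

The haversine formula gives a central angle δ ≈ 1.253 rad (71.8°) between the endpoints. The total great-circle distance is δ·R ≈ 1.253 × 6371 ≈ 7984 km, so the target fraction is f = 4800/7984 ≈ 0.601.
Interpolate at f ≈ 0.601 with slerp weights a = sin((1−f)δ)/sin δ ≈ 0.504, b = sin(fδ)/sin δ ≈ 0.720.
p = a·p₁ + b·p₂ ≈ (-0.827, -0.170, -0.536); φ = arcsin(p_z) ≈ -32.42°, λ = atan2(p_y, p_x) ≈ -168.39°.

≈ lat 32°S, lon 168°W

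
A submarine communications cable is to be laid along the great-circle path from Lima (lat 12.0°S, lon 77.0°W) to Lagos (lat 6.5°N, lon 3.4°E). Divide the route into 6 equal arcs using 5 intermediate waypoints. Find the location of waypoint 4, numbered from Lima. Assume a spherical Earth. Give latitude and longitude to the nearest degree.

Write both endpoints as unit vectors p₁, p₂ with components (cos φ cos λ, cos φ sin λ, sin φ).
The central angle between the endpoints is δ = arccos(p₁·p₂) ≈ 1.432 rad (82.0°).
Interpolate at f = 4/6 with slerp weights a = sin((1−f)δ)/sin δ ≈ 0.464, b = sin(fδ)/sin δ ≈ 0.824.
p = a·p₁ + b·p₂ ≈ (0.919, -0.394, -0.003); φ = arcsin(p_z) ≈ -0.18°, λ = atan2(p_y, p_x) ≈ -23.17°.

≈ lat 0°N, lon 23°W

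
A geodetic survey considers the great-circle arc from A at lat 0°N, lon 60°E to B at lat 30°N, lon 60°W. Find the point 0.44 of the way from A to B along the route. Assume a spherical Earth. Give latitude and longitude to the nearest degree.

≈ lat 25°N, lon 14°E

Convert each endpoint to a unit vector on the sphere (x = cos φ cos λ, y = cos φ sin λ, z = sin φ).
The central angle between the endpoints is δ = arccos(p₁·p₂) ≈ 2.019 rad (115.7°).
Interpolate at f = 0.44 with slerp weights a = sin((1−f)δ)/sin δ ≈ 1.004, b = sin(fδ)/sin δ ≈ 0.861.
p = a·p₁ + b·p₂ ≈ (0.875, 0.223, 0.430); φ = arcsin(p_z) ≈ 25.49°, λ = atan2(p_y, p_x) ≈ 14.34°.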